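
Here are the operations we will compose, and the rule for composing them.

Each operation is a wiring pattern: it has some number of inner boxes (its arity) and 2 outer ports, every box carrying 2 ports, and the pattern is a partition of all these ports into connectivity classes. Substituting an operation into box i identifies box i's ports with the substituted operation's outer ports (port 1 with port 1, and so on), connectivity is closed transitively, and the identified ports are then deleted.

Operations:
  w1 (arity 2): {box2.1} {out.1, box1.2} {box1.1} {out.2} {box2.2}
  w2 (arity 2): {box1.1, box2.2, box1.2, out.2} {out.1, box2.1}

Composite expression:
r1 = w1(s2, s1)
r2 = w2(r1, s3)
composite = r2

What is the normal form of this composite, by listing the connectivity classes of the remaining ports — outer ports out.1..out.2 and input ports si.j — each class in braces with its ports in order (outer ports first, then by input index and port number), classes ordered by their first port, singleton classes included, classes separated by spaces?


{out.1, s3.1} {out.2, s2.2, s3.2} {s1.1} {s1.2} {s2.1}


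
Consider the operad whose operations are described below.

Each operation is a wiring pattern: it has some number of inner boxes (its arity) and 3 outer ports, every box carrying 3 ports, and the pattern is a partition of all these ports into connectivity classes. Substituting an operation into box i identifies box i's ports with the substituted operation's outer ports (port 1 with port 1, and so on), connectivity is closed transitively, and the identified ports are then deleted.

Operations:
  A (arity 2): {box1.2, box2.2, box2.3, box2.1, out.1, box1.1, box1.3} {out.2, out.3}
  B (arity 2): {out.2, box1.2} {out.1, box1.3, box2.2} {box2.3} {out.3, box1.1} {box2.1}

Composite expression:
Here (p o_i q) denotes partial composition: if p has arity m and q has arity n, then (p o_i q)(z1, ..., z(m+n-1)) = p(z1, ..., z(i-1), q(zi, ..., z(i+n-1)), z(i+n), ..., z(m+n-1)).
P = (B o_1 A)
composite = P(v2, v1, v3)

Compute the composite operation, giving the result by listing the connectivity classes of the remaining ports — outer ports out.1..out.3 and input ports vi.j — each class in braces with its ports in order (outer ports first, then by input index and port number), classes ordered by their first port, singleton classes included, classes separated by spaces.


{out.1, out.2, v3.2} {out.3, v1.1, v1.2, v1.3, v2.1, v2.2, v2.3} {v3.1} {v3.3}

Treat the ports identified at B as solder joints: merge, then drop.
composing A on (v2, v1), with out.j its own outer ports: {out.1, v1.1, v1.2, v1.3, v2.1, v2.2, v2.3} {out.2, out.3}
composing B on (v2, v1, v3), with out.j its own outer ports: {out.1, out.2, v3.2} {out.3, v1.1, v1.2, v1.3, v2.1, v2.2, v2.3} {v3.1} {v3.3}


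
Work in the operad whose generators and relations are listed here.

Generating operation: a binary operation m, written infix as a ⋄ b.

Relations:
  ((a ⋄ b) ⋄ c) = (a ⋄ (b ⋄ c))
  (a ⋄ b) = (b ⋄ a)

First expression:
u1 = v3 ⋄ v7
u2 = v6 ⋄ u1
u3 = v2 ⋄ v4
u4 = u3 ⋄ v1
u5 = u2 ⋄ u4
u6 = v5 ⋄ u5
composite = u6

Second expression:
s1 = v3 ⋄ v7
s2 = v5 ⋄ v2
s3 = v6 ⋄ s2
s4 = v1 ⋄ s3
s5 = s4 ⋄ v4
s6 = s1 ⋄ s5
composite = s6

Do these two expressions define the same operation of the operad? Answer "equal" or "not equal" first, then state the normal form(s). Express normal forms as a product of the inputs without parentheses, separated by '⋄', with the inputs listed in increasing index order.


equal; the common form is v1 ⋄ v2 ⋄ v3 ⋄ v4 ⋄ v5 ⋄ v6 ⋄ v7

The first expression reduces to v1 ⋄ v2 ⋄ v3 ⋄ v4 ⋄ v5 ⋄ v6 ⋄ v7
The second expression reduces to v1 ⋄ v2 ⋄ v3 ⋄ v4 ⋄ v5 ⋄ v6 ⋄ v7
The normal forms match — equal.


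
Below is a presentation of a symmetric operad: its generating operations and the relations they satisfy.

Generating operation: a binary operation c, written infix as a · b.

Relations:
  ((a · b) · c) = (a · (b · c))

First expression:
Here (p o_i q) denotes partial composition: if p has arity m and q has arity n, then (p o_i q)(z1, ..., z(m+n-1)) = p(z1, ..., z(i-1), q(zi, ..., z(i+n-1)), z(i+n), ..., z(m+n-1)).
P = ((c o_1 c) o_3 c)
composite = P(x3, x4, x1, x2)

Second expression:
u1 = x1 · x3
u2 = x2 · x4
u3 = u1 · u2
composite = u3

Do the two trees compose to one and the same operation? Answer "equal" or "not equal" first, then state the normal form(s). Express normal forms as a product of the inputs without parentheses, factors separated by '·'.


not equal; the first gives x3 · x4 · x1 · x2 and the second x1 · x3 · x2 · x4

Reducing the first expression gives x3 · x4 · x1 · x2
Reducing the second expression gives x1 · x3 · x2 · x4
The forms do not match — not equal.


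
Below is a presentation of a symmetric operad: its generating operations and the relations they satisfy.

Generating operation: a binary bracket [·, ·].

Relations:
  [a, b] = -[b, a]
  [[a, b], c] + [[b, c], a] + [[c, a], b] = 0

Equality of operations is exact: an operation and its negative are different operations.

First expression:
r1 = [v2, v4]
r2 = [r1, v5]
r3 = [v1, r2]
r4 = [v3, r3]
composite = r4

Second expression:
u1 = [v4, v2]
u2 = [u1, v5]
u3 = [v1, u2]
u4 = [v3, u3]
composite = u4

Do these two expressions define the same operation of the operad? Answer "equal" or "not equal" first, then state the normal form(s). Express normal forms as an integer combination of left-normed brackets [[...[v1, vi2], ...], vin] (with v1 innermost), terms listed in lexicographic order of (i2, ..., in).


not equal — first -[[[[v1, v2], v4], v5], v3] + [[[[v1, v4], v2], v5], v3] + [[[[v1, v5], v2], v4], v3] - [[[[v1, v5], v4], v2], v3], second [[[[v1, v2], v4], v5], v3] - [[[[v1, v4], v2], v5], v3] - [[[[v1, v5], v2], v4], v3] + [[[[v1, v5], v4], v2], v3]

Reducing the first expression gives -[[[[v1, v2], v4], v5], v3] + [[[[v1, v4], v2], v5], v3] + [[[[v1, v5], v2], v4], v3] - [[[[v1, v5], v4], v2], v3]
Reducing the second expression gives [[[[v1, v2], v4], v5], v3] - [[[[v1, v4], v2], v5], v3] - [[[[v1, v5], v2], v4], v3] + [[[[v1, v5], v4], v2], v3]
No match — not equal.


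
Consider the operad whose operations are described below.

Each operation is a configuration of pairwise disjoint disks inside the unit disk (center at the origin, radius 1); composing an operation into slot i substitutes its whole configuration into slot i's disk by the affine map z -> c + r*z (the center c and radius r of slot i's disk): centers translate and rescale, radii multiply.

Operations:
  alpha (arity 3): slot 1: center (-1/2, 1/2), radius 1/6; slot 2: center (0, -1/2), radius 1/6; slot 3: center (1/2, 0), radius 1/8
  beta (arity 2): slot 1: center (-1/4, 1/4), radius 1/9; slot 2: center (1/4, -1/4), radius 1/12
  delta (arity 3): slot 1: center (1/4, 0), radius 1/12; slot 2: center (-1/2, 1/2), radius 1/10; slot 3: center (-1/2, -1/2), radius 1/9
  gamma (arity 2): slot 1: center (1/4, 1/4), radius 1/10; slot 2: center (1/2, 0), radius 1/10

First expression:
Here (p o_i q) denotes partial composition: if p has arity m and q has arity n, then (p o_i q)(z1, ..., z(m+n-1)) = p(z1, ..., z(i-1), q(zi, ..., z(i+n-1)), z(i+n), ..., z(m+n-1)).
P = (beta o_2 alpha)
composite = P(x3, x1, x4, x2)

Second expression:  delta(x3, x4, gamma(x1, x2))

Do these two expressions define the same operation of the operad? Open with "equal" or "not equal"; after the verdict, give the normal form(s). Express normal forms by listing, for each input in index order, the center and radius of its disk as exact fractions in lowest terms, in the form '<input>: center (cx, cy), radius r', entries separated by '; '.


not equal; first: x1: center (5/24, -5/24), radius 1/72; x2: center (7/24, -1/4), radius 1/96; x3: center (-1/4, 1/4), radius 1/9; x4: center (1/4, -7/24), radius 1/72; second: x1: center (-17/36, -17/36), radius 1/90; x2: center (-4/9, -1/2), radius 1/90; x3: center (1/4, 0), radius 1/12; x4: center (-1/2, 1/2), radius 1/10

The first expression, normalized: x1: center (5/24, -5/24), radius 1/72; x2: center (7/24, -1/4), radius 1/96; x3: center (-1/4, 1/4), radius 1/9; x4: center (1/4, -7/24), radius 1/72
The second expression, normalized: x1: center (-17/36, -17/36), radius 1/90; x2: center (-4/9, -1/2), radius 1/90; x3: center (1/4, 0), radius 1/12; x4: center (-1/2, 1/2), radius 1/10
No match — not equal.


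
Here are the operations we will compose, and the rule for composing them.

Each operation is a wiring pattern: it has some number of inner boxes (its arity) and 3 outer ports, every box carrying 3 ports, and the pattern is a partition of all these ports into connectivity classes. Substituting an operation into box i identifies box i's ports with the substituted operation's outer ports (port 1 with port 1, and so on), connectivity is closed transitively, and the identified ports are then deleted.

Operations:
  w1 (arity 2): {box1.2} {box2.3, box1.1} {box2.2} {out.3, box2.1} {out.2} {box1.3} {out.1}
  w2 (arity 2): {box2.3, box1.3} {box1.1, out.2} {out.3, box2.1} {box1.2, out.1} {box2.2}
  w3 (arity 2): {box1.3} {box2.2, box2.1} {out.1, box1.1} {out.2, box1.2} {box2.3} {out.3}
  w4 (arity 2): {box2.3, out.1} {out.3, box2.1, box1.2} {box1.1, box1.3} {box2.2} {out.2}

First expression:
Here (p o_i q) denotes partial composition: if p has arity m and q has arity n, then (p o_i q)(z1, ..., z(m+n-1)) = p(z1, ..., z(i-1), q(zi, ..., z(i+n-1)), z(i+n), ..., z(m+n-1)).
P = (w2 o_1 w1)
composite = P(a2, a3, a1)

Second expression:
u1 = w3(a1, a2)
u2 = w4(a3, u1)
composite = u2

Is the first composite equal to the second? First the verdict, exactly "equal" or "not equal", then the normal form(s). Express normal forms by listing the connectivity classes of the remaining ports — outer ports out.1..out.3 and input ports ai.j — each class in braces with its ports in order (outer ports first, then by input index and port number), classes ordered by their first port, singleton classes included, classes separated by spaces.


not equal — first {out.1} {out.2} {out.3, a1.1} {a1.2} {a1.3, a3.1} {a2.1, a3.3} {a2.2} {a2.3} {a3.2}, second {out.1} {out.2} {out.3, a1.1, a3.2} {a1.2} {a1.3} {a2.1, a2.2} {a2.3} {a3.1, a3.3}

In normal form, the first expression is {out.1} {out.2} {out.3, a1.1} {a1.2} {a1.3, a3.1} {a2.1, a3.3} {a2.2} {a2.3} {a3.2}
In normal form, the second expression is {out.1} {out.2} {out.3, a1.1, a3.2} {a1.2} {a1.3} {a2.1, a2.2} {a2.3} {a3.1, a3.3}
No match — not equal.


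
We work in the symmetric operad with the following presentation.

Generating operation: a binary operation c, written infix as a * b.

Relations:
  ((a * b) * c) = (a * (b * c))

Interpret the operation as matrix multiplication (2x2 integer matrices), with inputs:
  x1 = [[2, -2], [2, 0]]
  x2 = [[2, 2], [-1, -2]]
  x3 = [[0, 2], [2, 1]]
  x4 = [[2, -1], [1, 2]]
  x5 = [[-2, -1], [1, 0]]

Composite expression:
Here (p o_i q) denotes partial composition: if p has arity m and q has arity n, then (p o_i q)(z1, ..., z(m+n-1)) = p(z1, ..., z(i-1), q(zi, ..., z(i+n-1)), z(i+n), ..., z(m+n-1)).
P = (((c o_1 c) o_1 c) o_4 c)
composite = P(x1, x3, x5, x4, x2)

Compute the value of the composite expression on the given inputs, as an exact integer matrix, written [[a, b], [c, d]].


(x1 * x3) = [[-4, 2], [0, 4]]
((x1 * x3) * x5) = [[10, 4], [4, 0]]
(x4 * x2) = [[5, 6], [0, -2]]
(((x1 * x3) * x5) * (x4 * x2)) = [[50, 52], [20, 24]]

[[50, 52], [20, 24]]


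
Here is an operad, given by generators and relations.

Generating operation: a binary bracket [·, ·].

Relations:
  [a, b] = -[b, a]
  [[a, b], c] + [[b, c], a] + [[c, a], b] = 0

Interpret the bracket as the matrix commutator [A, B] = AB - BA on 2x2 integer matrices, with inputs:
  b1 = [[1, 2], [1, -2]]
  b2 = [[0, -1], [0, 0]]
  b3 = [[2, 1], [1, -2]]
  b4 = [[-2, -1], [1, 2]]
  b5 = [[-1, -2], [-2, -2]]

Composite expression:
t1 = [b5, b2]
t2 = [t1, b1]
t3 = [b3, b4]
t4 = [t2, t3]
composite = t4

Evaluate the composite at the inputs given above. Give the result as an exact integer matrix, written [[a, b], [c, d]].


[[40, 20], [0, -40]]


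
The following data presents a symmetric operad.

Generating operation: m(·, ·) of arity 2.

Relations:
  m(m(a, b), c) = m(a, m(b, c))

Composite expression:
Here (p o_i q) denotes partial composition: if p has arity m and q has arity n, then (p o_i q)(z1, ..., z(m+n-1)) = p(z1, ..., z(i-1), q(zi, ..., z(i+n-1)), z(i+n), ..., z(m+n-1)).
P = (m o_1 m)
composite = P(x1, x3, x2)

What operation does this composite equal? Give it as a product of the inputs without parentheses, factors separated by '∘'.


x1 ∘ x3 ∘ x2

All parenthesizations of m agree; list the x-inputs left to right.
m(x1, x3) reduces to x1 ∘ x3
m(m(x1, x3), x2) reduces to x1 ∘ x3 ∘ x2


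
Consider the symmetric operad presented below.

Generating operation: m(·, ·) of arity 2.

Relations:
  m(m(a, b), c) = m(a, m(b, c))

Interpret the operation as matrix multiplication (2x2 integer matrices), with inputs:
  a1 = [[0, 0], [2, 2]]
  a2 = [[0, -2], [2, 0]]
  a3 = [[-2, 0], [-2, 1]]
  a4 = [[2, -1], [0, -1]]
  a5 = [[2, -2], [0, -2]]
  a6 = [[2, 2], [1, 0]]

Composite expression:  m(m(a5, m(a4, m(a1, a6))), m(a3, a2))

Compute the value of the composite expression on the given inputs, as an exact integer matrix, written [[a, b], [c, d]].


[[0, 0], [16, 80]]


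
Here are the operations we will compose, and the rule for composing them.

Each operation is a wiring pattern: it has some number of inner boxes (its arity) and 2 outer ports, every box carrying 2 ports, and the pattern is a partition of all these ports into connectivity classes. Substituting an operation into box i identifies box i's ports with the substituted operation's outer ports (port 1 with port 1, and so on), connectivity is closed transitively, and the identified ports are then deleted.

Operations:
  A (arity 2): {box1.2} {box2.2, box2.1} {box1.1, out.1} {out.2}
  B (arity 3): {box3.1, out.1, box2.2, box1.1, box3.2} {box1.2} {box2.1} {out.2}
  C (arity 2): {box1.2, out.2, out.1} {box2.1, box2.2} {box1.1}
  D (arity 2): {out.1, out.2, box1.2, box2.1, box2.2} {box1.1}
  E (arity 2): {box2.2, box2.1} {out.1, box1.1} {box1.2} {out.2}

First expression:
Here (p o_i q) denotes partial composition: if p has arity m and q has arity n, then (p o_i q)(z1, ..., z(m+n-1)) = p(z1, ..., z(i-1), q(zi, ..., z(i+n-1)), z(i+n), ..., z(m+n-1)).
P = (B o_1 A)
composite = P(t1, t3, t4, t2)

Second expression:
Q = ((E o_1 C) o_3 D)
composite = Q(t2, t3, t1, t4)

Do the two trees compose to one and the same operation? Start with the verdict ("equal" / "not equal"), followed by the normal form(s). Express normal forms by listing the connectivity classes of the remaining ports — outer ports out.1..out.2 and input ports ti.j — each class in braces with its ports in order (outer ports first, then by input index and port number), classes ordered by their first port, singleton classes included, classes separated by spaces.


The first composite normalizes to {out.1, t1.1, t2.1, t2.2, t4.2} {out.2} {t1.2} {t3.1, t3.2} {t4.1}
The second composite normalizes to {out.1, t2.2} {out.2} {t1.1} {t1.2, t4.1, t4.2} {t2.1} {t3.1, t3.2}
Different reductions; not equal.

not equal; the first gives {out.1, t1.1, t2.1, t2.2, t4.2} {out.2} {t1.2} {t3.1, t3.2} {t4.1} and the second {out.1, t2.2} {out.2} {t1.1} {t1.2, t4.1, t4.2} {t2.1} {t3.1, t3.2}


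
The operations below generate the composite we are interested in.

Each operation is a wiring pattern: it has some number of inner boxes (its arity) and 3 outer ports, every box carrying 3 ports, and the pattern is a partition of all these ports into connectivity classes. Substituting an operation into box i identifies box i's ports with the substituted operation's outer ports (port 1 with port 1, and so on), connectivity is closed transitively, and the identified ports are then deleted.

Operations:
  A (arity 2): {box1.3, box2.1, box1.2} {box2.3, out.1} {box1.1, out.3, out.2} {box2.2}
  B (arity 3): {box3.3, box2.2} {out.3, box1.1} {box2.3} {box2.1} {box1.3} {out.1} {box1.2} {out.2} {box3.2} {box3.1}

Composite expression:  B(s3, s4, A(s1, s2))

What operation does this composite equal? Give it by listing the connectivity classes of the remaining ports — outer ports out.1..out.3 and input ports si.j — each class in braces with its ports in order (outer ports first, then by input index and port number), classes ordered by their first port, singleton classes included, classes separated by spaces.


{out.1} {out.2} {out.3, s3.1} {s1.1, s4.2} {s1.2, s1.3, s2.1} {s2.2} {s2.3} {s3.2} {s3.3} {s4.1} {s4.3}

Connectivity passes through glued B-boundaries; trace each wire chain.
after A, the pattern on (s1, s2) reads {out.1, s2.3} {out.2, out.3, s1.1} {s1.2, s1.3, s2.1} {s2.2} (out.j = its outer ports)
after B, the pattern on (s3, s4, s1, s2) reads {out.1} {out.2} {out.3, s3.1} {s1.1, s4.2} {s1.2, s1.3, s2.1} {s2.2} {s2.3} {s3.2} {s3.3} {s4.1} {s4.3} (out.j = its outer ports)


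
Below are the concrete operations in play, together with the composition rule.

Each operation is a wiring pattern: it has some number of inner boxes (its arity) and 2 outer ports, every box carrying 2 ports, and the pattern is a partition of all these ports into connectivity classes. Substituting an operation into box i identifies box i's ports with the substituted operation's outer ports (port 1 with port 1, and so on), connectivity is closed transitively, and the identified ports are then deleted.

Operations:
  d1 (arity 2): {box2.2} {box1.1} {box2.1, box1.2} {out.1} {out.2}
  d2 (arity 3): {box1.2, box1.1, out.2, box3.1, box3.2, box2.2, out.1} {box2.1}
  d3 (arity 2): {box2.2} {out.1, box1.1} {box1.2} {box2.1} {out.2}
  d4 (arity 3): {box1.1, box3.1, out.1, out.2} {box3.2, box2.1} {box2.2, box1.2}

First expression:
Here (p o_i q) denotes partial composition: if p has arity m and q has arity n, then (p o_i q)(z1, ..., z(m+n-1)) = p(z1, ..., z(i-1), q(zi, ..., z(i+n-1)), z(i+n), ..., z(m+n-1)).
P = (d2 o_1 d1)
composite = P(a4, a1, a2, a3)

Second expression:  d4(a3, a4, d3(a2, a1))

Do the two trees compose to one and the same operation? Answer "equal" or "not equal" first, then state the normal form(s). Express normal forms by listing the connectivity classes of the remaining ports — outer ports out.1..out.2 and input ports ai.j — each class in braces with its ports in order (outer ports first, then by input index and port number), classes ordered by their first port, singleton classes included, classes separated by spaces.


not equal: they reduce to {out.1, out.2, a2.2, a3.1, a3.2} {a1.1, a4.2} {a1.2} {a2.1} {a4.1} and {out.1, out.2, a2.1, a3.1} {a1.1} {a1.2} {a2.2} {a3.2, a4.2} {a4.1}

In normal form, the first expression is {out.1, out.2, a2.2, a3.1, a3.2} {a1.1, a4.2} {a1.2} {a2.1} {a4.1}
In normal form, the second expression is {out.1, out.2, a2.1, a3.1} {a1.1} {a1.2} {a2.2} {a3.2, a4.2} {a4.1}
No match — not equal.


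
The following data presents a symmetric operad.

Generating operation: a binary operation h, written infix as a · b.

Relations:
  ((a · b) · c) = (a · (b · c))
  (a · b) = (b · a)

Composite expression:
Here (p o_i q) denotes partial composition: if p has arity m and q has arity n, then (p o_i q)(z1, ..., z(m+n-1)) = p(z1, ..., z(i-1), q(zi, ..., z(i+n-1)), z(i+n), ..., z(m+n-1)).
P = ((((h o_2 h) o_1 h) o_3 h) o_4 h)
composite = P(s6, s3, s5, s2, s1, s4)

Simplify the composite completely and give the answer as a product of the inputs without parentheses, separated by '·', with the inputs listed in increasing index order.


s1 · s2 · s3 · s4 · s5 · s6


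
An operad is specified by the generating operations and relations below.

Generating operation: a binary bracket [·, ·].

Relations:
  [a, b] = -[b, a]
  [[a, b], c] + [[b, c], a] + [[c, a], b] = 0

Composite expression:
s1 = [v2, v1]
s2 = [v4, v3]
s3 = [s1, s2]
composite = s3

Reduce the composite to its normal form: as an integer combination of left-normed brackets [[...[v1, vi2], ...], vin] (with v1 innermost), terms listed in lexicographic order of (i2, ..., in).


[[[v1, v2], v3], v4] - [[[v1, v2], v4], v3]

A multilinear Lie element is pinned by v1-initial words (v1 innermost).
Composite bracket: [[v2, v1], [v4, v3]]
Expanding via [a, b] = ab - ba: 8 signed words (2^3 = 8).
Keep just the words that open with v1:
  v1v2v3v4 appears with sign +1, giving the term +[[[v1, v2], v3], v4]
  v1v2v4v3 appears with sign -1, giving the term -[[[v1, v2], v4], v3]


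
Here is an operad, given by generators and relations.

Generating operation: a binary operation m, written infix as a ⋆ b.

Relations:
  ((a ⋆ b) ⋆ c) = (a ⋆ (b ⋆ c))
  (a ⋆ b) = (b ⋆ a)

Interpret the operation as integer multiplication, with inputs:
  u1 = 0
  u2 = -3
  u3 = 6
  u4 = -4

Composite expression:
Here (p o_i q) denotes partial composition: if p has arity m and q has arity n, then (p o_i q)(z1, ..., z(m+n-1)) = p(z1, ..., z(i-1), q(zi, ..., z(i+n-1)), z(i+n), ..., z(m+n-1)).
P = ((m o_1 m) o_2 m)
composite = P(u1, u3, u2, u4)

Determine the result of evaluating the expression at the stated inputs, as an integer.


0

(u3 ⋆ u2) = -18
(u1 ⋆ (u3 ⋆ u2)) = 0
((u1 ⋆ (u3 ⋆ u2)) ⋆ u4) = 0


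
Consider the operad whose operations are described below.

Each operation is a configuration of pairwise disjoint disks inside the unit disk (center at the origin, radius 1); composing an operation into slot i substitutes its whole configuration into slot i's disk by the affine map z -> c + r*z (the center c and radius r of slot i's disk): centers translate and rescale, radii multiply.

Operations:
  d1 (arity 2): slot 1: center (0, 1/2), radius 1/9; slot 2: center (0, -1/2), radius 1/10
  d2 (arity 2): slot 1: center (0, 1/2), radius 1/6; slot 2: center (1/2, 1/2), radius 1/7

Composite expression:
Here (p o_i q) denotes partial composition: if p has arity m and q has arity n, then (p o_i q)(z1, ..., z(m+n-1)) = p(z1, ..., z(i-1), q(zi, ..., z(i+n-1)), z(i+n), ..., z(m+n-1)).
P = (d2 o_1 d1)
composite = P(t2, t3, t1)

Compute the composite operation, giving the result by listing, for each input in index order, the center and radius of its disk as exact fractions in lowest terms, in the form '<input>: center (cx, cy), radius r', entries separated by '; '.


t1: center (1/2, 1/2), radius 1/7; t2: center (0, 7/12), radius 1/54; t3: center (0, 5/12), radius 1/60

Follow each t-input down from d2: c' goes to c + r*c', radius to r*r'.
input t2: composing its 2 substitution steps yields center (0, 7/12), radius 1/54
input t3: composing its 2 substitution steps yields center (0, 5/12), radius 1/60
input t1: composing its 1 substitution step yields center (1/2, 1/2), radius 1/7


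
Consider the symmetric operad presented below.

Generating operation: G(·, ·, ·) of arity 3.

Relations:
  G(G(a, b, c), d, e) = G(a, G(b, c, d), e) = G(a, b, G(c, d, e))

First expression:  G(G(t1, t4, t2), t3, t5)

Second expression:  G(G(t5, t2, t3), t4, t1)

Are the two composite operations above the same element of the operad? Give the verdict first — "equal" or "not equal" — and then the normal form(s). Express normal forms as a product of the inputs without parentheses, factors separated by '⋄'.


not equal; the first gives t1 ⋄ t4 ⋄ t2 ⋄ t3 ⋄ t5 and the second t5 ⋄ t2 ⋄ t3 ⋄ t4 ⋄ t1

Reducing the first expression gives t1 ⋄ t4 ⋄ t2 ⋄ t3 ⋄ t5
Reducing the second expression gives t5 ⋄ t2 ⋄ t3 ⋄ t4 ⋄ t1
They disagree, so not equal.


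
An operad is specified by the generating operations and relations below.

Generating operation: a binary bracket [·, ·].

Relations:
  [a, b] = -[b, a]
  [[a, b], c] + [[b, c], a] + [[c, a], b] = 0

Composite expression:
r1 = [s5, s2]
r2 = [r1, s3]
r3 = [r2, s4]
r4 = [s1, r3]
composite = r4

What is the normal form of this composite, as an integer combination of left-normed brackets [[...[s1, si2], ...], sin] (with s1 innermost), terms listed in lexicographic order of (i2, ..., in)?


-[[[[s1, s2], s5], s3], s4] + [[[[s1, s3], s2], s5], s4] - [[[[s1, s3], s5], s2], s4] + [[[[s1, s4], s2], s5], s3] - [[[[s1, s4], s3], s2], s5] + [[[[s1, s4], s3], s5], s2] - [[[[s1, s4], s5], s2], s3] + [[[[s1, s5], s2], s3], s4]

Left-normed coefficients sit on the s1-initial expansion words.
Composite bracket: [s1, [[[s5, s2], s3], s4]]
Applying ab - ba throughout gives 16 signed words (2^4 = 16).
Words beginning with s1 determine it all:
  the word s1s2s5s3s4 carries sign -1 and contributes -[[[[s1, s2], s5], s3], s4]
  the word s1s3s2s5s4 carries sign +1 and contributes +[[[[s1, s3], s2], s5], s4]
  the word s1s3s5s2s4 carries sign -1 and contributes -[[[[s1, s3], s5], s2], s4]
  the word s1s4s2s5s3 carries sign +1 and contributes +[[[[s1, s4], s2], s5], s3]
  the word s1s4s3s2s5 carries sign -1 and contributes -[[[[s1, s4], s3], s2], s5]
  the word s1s4s3s5s2 carries sign +1 and contributes +[[[[s1, s4], s3], s5], s2]
  the word s1s4s5s2s3 carries sign -1 and contributes -[[[[s1, s4], s5], s2], s3]
  the word s1s5s2s3s4 carries sign +1 and contributes +[[[[s1, s5], s2], s3], s4]


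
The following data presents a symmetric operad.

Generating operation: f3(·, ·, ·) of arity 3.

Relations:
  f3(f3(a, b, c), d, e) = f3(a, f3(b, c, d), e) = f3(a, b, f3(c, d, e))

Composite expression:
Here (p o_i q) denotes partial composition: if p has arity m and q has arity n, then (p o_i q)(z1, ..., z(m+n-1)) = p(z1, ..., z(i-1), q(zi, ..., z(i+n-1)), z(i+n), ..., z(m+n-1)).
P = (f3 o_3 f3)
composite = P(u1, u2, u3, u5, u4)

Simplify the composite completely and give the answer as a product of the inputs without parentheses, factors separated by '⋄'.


u1 ⋄ u2 ⋄ u3 ⋄ u5 ⋄ u4


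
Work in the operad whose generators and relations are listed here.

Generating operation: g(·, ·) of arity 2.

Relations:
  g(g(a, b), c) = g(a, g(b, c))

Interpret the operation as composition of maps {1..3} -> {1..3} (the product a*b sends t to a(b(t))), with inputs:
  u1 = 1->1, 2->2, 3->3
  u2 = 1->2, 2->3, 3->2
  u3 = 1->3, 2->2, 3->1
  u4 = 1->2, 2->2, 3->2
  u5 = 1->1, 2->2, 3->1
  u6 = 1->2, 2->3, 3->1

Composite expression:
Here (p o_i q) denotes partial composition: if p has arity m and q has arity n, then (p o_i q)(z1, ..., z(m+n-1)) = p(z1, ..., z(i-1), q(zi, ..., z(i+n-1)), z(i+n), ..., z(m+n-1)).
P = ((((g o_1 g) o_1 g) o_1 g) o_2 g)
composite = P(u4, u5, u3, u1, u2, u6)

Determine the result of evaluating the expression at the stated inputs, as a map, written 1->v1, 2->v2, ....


g(u5, u3) = 1->1, 2->2, 3->1
g(u4, g(u5, u3)) = 1->2, 2->2, 3->2
g(g(u4, g(u5, u3)), u1) = 1->2, 2->2, 3->2
g(g(g(u4, g(u5, u3)), u1), u2) = 1->2, 2->2, 3->2
g(g(g(g(u4, g(u5, u3)), u1), u2), u6) = 1->2, 2->2, 3->2

1->2, 2->2, 3->2


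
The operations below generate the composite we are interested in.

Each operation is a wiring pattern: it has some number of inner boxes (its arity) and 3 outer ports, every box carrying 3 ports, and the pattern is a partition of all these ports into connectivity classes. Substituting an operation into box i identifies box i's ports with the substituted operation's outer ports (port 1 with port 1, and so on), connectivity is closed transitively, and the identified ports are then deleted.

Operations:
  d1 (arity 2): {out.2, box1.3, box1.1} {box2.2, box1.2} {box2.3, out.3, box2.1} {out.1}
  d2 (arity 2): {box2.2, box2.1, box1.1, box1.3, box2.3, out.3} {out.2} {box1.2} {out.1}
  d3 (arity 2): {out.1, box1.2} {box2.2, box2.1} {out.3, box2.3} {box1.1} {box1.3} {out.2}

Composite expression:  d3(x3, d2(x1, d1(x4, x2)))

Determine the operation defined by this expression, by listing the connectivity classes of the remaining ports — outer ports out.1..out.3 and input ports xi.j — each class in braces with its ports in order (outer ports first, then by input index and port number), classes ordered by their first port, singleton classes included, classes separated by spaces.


Reachability decides: close wires over d3-identified ports.
stage d1: inputs (x4, x2), connectivity {out.1} {out.2, x4.1, x4.3} {out.3, x2.1, x2.3} {x2.2, x4.2}, out.j its boundary
stage d2: inputs (x1, x4, x2), connectivity {out.1} {out.2} {out.3, x1.1, x1.3, x2.1, x2.3, x4.1, x4.3} {x1.2} {x2.2, x4.2}, out.j its boundary
stage d3: inputs (x3, x1, x4, x2), connectivity {out.1, x3.2} {out.2} {out.3, x1.1, x1.3, x2.1, x2.3, x4.1, x4.3} {x1.2} {x2.2, x4.2} {x3.1} {x3.3}, out.j its boundary

{out.1, x3.2} {out.2} {out.3, x1.1, x1.3, x2.1, x2.3, x4.1, x4.3} {x1.2} {x2.2, x4.2} {x3.1} {x3.3}


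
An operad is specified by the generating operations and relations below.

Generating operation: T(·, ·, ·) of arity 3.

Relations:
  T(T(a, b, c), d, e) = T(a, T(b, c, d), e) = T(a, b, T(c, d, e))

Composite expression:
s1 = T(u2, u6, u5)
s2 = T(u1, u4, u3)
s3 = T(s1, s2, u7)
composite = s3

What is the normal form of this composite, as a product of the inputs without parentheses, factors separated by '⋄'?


u2 ⋄ u6 ⋄ u5 ⋄ u1 ⋄ u4 ⋄ u3 ⋄ u7


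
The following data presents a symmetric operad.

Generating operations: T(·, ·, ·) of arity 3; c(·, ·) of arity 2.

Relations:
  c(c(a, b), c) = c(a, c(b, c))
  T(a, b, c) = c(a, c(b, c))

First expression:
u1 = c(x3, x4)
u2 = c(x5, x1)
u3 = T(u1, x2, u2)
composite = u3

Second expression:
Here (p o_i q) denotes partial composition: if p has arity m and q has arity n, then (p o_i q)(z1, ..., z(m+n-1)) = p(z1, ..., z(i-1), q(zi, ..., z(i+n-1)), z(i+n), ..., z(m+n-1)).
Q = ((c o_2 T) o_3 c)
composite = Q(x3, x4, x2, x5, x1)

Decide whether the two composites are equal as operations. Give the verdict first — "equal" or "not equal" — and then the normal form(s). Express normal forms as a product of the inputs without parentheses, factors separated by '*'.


equal — both sides give x3 * x4 * x2 * x5 * x1

In normal form, the first expression is x3 * x4 * x2 * x5 * x1
In normal form, the second expression is x3 * x4 * x2 * x5 * x1
One common form — equal.


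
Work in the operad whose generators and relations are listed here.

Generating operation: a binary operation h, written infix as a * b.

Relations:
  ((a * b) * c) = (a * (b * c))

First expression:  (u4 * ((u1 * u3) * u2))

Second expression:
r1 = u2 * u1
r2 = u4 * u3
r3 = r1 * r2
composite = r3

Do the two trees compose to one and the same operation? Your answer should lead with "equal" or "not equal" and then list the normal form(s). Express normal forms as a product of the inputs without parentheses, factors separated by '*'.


not equal; the first gives u4 * u1 * u3 * u2 and the second u2 * u1 * u4 * u3

The first expression, normalized: u4 * u1 * u3 * u2
The second expression, normalized: u2 * u1 * u4 * u3
The forms do not match — not equal.


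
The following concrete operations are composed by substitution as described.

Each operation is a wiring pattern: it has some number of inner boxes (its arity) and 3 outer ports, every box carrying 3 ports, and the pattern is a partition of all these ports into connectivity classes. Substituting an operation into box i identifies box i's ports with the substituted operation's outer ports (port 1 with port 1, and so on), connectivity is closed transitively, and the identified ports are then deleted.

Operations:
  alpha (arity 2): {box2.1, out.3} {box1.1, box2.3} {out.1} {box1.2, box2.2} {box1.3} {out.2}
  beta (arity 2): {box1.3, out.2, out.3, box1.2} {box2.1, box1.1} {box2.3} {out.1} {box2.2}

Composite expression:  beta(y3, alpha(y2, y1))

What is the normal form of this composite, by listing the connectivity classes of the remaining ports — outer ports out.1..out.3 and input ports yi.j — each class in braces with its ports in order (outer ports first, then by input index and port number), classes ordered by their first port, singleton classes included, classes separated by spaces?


{out.1} {out.2, out.3, y3.2, y3.3} {y1.1} {y1.2, y2.2} {y1.3, y2.1} {y2.3} {y3.1}

Treat the ports identified at beta as solder joints: merge, then drop.
the subtree at alpha composes to {out.1} {out.2} {out.3, y1.1} {y1.2, y2.2} {y1.3, y2.1} {y2.3} on (y2, y1); out.j = own outer ports
the subtree at beta composes to {out.1} {out.2, out.3, y3.2, y3.3} {y1.1} {y1.2, y2.2} {y1.3, y2.1} {y2.3} {y3.1} on (y3, y2, y1); out.j = own outer ports


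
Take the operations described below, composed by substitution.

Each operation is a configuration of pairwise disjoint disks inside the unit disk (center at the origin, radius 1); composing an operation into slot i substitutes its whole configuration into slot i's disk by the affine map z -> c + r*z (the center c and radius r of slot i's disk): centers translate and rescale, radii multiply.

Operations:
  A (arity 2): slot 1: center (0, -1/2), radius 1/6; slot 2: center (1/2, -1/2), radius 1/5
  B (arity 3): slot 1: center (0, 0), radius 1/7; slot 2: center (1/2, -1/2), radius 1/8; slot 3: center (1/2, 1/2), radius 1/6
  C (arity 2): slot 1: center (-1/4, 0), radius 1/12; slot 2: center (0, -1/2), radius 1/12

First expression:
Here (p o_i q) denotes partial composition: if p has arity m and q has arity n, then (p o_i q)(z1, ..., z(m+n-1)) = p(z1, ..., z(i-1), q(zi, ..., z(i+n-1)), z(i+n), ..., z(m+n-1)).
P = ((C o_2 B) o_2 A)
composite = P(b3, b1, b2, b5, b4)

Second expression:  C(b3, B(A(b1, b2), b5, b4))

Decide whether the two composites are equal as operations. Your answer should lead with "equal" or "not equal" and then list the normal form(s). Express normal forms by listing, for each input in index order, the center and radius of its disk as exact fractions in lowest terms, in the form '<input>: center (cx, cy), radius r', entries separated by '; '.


equal; the common form is b1: center (0, -85/168), radius 1/504; b2: center (1/168, -85/168), radius 1/420; b3: center (-1/4, 0), radius 1/12; b4: center (1/24, -11/24), radius 1/72; b5: center (1/24, -13/24), radius 1/96

Reducing the first expression gives b1: center (0, -85/168), radius 1/504; b2: center (1/168, -85/168), radius 1/420; b3: center (-1/4, 0), radius 1/12; b4: center (1/24, -11/24), radius 1/72; b5: center (1/24, -13/24), radius 1/96
Reducing the second expression gives b1: center (0, -85/168), radius 1/504; b2: center (1/168, -85/168), radius 1/420; b3: center (-1/4, 0), radius 1/12; b4: center (1/24, -11/24), radius 1/72; b5: center (1/24, -13/24), radius 1/96
The normal forms match — equal.


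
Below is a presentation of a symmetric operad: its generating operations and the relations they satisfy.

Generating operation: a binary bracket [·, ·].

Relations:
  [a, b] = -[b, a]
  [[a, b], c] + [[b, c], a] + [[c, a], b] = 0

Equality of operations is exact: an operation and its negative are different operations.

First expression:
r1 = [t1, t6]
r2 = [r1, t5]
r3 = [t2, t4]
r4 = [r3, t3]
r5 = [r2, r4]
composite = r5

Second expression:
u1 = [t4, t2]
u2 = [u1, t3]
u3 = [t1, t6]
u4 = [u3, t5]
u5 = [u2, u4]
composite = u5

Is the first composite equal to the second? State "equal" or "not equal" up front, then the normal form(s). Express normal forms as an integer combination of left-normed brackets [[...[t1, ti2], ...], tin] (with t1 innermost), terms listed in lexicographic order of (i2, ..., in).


equal; the common form is [[[[[t1, t6], t5], t2], t4], t3] - [[[[[t1, t6], t5], t3], t2], t4] + [[[[[t1, t6], t5], t3], t4], t2] - [[[[[t1, t6], t5], t4], t2], t3]


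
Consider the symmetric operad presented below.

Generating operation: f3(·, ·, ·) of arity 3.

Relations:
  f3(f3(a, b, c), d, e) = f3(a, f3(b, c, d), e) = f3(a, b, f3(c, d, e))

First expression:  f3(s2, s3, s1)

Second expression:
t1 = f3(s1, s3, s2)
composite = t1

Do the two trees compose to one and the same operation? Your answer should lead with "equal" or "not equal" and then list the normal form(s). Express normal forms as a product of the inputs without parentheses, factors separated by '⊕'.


In normal form, the first expression is s2 ⊕ s3 ⊕ s1
In normal form, the second expression is s1 ⊕ s3 ⊕ s2
The forms do not match — not equal.

not equal; first: s2 ⊕ s3 ⊕ s1; second: s1 ⊕ s3 ⊕ s2


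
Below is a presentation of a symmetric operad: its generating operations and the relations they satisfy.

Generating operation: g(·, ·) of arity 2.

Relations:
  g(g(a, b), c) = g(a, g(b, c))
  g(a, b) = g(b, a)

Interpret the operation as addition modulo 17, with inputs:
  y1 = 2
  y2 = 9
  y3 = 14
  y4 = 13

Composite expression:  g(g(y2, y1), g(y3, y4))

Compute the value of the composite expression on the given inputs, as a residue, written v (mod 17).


g(y2, y1) = 11
g(y3, y4) = 10
g(g(y2, y1), g(y3, y4)) = 4

4 (mod 17)


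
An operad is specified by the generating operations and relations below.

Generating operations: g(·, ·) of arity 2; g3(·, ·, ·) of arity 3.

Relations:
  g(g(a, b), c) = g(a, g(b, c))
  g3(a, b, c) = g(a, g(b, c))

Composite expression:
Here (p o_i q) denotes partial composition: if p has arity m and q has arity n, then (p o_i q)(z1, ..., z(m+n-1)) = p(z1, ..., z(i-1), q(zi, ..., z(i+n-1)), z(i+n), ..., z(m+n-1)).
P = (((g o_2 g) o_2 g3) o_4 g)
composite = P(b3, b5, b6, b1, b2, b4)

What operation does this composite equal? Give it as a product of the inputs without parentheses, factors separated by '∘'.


Key point: g is associative — brackets drop, the b-order remains.
g(b1, b2) collapses to b1 ∘ b2
g3(b5, b6, g(b1, b2)) collapses to b5 ∘ b6 ∘ b1 ∘ b2
g(g3(b5, b6, g(b1, b2)), b4) collapses to b5 ∘ b6 ∘ b1 ∘ b2 ∘ b4
g(b3, g(g3(b5, b6, g(b1, b2)), b4)) collapses to b3 ∘ b5 ∘ b6 ∘ b1 ∘ b2 ∘ b4

b3 ∘ b5 ∘ b6 ∘ b1 ∘ b2 ∘ b4


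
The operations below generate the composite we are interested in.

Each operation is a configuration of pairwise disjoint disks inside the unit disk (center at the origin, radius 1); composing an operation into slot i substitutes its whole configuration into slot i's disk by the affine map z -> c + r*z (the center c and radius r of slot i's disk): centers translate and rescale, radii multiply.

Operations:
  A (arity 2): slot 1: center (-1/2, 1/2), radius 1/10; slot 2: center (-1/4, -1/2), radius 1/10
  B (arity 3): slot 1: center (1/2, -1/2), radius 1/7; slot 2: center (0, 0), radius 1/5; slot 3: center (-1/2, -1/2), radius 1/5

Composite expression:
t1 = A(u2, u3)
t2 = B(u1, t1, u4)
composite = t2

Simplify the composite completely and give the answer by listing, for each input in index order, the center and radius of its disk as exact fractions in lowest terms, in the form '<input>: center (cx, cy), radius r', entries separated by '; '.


u1: center (1/2, -1/2), radius 1/7; u2: center (-1/10, 1/10), radius 1/50; u3: center (-1/20, -1/10), radius 1/50; u4: center (-1/2, -1/2), radius 1/5

Only the slot chain above each u matters under B; compose those maps.
input u1: applying the 1 nested substitution gives center (1/2, -1/2), radius 1/7
input u2: applying the 2 nested substitutions gives center (-1/10, 1/10), radius 1/50
input u3: applying the 2 nested substitutions gives center (-1/20, -1/10), radius 1/50
input u4: applying the 1 nested substitution gives center (-1/2, -1/2), radius 1/5


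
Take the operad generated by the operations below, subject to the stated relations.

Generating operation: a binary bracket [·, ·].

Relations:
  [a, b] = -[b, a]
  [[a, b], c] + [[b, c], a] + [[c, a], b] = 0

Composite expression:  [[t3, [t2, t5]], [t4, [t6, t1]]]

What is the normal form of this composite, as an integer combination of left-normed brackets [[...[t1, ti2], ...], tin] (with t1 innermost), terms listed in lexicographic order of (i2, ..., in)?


[[[[[t1, t6], t4], t2], t5], t3] - [[[[[t1, t6], t4], t3], t2], t5] + [[[[[t1, t6], t4], t3], t5], t2] - [[[[[t1, t6], t4], t5], t2], t3]

Left-normed coefficients sit on the t1-initial expansion words.
Composite bracket: [[t3, [t2, t5]], [t4, [t6, t1]]]
Full expansion: 32 signed words from ab - ba (2^5 = 32).
Keep just the words that open with t1:
  sign of t1t6t4t2t5t3 is +1, so it contributes +[[[[[t1, t6], t4], t2], t5], t3]
  sign of t1t6t4t3t2t5 is -1, so it contributes -[[[[[t1, t6], t4], t3], t2], t5]
  sign of t1t6t4t3t5t2 is +1, so it contributes +[[[[[t1, t6], t4], t3], t5], t2]
  sign of t1t6t4t5t2t3 is -1, so it contributes -[[[[[t1, t6], t4], t5], t2], t3]
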